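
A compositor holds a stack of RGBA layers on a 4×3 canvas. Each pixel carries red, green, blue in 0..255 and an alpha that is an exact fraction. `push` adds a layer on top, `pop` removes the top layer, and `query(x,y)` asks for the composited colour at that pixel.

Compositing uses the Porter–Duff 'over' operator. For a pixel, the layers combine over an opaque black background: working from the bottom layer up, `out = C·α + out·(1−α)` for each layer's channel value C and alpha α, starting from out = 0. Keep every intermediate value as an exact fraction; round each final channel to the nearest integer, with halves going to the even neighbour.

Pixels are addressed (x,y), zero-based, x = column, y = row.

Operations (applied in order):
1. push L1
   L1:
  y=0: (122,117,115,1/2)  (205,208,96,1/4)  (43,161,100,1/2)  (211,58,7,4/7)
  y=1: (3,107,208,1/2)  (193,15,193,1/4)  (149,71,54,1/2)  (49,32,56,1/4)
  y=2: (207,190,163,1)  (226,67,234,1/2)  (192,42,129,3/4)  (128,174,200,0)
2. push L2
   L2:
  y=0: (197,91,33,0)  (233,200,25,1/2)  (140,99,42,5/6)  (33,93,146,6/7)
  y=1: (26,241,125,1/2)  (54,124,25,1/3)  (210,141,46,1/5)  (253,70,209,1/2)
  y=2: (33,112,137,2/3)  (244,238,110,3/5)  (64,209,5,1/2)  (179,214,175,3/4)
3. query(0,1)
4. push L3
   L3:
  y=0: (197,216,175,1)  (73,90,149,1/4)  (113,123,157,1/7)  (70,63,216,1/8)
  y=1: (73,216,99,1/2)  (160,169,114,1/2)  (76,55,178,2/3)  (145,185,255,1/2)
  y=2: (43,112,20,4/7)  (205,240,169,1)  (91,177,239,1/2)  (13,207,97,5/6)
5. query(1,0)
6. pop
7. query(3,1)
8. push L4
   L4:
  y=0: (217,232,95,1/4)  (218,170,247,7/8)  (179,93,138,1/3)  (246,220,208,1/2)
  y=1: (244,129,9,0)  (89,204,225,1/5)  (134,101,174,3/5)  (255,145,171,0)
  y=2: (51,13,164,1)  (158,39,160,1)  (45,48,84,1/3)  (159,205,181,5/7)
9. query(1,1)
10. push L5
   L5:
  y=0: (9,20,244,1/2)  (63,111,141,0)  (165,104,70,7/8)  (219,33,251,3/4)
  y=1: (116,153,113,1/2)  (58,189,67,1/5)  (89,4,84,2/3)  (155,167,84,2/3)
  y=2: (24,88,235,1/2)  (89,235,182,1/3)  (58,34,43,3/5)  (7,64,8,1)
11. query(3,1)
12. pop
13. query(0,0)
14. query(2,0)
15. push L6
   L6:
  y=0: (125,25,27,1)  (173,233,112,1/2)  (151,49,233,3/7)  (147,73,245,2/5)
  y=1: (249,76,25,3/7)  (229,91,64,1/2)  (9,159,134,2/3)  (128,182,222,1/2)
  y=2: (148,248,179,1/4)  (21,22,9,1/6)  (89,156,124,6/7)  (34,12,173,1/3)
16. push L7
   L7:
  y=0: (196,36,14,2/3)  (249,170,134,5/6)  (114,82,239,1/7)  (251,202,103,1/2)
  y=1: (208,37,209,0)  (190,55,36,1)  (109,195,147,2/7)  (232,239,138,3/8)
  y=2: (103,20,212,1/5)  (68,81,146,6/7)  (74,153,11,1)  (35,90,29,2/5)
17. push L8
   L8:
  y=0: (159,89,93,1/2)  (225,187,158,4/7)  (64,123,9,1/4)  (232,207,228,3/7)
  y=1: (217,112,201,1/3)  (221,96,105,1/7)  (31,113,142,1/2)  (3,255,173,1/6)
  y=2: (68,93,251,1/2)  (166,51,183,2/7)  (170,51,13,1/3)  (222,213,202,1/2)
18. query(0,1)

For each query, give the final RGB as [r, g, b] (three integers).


at x=0,y=1 over L1,L2:
L1 α=1/2: [3/2, 107/2, 104]
L2 α=1/2: [55/4, 589/4, 229/2]
= [14, 147, 114]

query (1,0) [L1,L2,L3] — begin 0,0,0
after L1 α=1/4: [205/4, 52, 24]
after L2 α=1/2: [1137/8, 126, 49/2]
after L3 α=1/4: [3995/32, 117, 445/8]
rounded: [125, 117, 56]

(3,1) stack=L1,L2; from [0,0,0]:
L1 α=1/4: [49/4, 8, 14]
L2 α=1/2: [1061/8, 39, 223/2]
rounded: [133, 39, 112]

(1,1) stack=L1,L2,L4; from [0,0,0]:
+L1 (α=1/4) → [193/4, 15/4, 193/4]
+L2 (α=1/3) → [301/6, 263/6, 81/2]
+L4 (α=1/5) → [869/15, 1138/15, 387/5]
= [58, 76, 77]

query (3,1) [L1,L2,L4,L5] — begin 0,0,0
L1 α=1/4: [49/4, 8, 14]
L2 α=1/2: [1061/8, 39, 223/2]
L4 α=0: [1061/8, 39, 223/2]
L5 α=2/3: [3541/24, 373/3, 559/6]
= [148, 124, 93]

(0,0) stack=L1,L2,L4; from [0,0,0]:
+L1 (α=1/2) → [61, 117/2, 115/2]
+L2 (α=0) → [61, 117/2, 115/2]
+L4 (α=1/4) → [100, 815/8, 535/8]
→ [100, 102, 67]

(2,0) stack=L1,L2,L4; from [0,0,0]:
after L1 α=1/2: [43/2, 161/2, 50]
after L2 α=5/6: [481/4, 1151/12, 130/3]
after L4 α=1/3: [839/6, 1709/18, 674/9]
= [140, 95, 75]

at x=0,y=1 over L1,L2,L4,L6,L7,L8:
after L1 α=1/2: [3/2, 107/2, 104]
after L2 α=1/2: [55/4, 589/4, 229/2]
after L4 α=0: [55/4, 589/4, 229/2]
after L6 α=3/7: [802/7, 817/7, 533/7]
after L7 α=0: [802/7, 817/7, 533/7]
after L8 α=1/3: [1041/7, 806/7, 2473/21]
rounded: [149, 115, 118]


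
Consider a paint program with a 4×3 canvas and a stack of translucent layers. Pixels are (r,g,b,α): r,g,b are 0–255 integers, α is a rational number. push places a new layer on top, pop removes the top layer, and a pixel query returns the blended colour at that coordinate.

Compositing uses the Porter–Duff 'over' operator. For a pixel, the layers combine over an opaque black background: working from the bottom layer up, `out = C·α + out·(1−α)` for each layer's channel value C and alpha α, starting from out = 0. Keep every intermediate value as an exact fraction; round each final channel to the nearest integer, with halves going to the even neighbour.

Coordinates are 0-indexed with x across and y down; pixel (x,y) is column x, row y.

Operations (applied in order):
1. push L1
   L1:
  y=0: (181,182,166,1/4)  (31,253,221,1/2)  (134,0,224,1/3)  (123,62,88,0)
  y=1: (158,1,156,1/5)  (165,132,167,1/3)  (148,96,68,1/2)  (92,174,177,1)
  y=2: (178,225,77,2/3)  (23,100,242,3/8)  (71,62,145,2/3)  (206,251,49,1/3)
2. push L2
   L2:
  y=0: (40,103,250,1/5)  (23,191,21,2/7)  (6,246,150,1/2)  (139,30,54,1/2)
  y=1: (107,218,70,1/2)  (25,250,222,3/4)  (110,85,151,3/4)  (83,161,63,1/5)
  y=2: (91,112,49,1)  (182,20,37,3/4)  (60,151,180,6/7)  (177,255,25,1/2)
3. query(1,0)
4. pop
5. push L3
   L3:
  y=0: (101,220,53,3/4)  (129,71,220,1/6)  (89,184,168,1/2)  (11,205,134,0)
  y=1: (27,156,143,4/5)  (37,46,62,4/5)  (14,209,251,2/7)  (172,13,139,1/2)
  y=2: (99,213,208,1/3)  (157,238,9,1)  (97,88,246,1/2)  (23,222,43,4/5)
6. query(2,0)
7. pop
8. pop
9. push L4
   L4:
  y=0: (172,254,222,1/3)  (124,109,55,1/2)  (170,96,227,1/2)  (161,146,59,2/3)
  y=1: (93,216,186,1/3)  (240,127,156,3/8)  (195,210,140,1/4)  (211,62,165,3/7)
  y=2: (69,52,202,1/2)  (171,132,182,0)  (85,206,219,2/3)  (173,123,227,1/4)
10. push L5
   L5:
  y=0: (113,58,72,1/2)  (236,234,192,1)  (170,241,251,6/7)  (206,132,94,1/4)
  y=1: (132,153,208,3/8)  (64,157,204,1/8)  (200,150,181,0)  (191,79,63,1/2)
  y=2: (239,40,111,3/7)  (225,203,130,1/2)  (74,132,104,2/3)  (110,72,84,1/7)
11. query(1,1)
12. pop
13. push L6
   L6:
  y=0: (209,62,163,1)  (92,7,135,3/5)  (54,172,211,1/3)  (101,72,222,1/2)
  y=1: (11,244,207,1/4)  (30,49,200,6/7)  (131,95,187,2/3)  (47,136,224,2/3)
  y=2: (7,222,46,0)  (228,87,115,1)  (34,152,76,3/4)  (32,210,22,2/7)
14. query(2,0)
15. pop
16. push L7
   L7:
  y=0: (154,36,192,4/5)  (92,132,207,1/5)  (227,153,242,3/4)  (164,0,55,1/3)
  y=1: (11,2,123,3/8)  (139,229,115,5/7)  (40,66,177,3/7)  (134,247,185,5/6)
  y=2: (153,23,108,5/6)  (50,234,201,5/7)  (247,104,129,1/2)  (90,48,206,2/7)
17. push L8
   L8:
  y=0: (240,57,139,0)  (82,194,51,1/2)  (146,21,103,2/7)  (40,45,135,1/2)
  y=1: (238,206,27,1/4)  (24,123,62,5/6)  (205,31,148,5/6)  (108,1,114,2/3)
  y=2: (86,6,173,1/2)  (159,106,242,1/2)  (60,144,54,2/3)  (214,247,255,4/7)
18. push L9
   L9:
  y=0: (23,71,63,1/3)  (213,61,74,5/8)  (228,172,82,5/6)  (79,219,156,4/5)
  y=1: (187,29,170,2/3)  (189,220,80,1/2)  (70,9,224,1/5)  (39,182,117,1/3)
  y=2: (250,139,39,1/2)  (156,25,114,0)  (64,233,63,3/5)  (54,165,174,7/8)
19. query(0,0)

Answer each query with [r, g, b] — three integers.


query (1,0) [L1,L2] — begin 0,0,0
L1 α=1/2: [31/2, 253/2, 221/2]
L2 α=2/7: [247/14, 2029/14, 1189/14]
= [18, 145, 85]

query (2,0) [L1,L3] — begin 0,0,0
after L1 α=1/3: [134/3, 0, 224/3]
after L3 α=1/2: [401/6, 92, 364/3]
= [67, 92, 121]

at x=1,y=1 over L4,L5:
after L4 α=3/8: [90, 381/8, 117/2]
after L5 α=1/8: [347/4, 3923/64, 1227/16]
rounded: [87, 61, 77]

query (2,0) [L4,L6] — begin 0,0,0
L4 α=1/2: [85, 48, 227/2]
L6 α=1/3: [224/3, 268/3, 146]
= [75, 89, 146]

query (0,0) [L4,L7,L8,L9] — begin 0,0,0
after L4 α=1/3: [172/3, 254/3, 74]
after L7 α=4/5: [404/3, 686/15, 842/5]
after L8 α=0: [404/3, 686/15, 842/5]
after L9 α=1/3: [877/9, 2437/45, 1999/15]
rounded: [97, 54, 133]


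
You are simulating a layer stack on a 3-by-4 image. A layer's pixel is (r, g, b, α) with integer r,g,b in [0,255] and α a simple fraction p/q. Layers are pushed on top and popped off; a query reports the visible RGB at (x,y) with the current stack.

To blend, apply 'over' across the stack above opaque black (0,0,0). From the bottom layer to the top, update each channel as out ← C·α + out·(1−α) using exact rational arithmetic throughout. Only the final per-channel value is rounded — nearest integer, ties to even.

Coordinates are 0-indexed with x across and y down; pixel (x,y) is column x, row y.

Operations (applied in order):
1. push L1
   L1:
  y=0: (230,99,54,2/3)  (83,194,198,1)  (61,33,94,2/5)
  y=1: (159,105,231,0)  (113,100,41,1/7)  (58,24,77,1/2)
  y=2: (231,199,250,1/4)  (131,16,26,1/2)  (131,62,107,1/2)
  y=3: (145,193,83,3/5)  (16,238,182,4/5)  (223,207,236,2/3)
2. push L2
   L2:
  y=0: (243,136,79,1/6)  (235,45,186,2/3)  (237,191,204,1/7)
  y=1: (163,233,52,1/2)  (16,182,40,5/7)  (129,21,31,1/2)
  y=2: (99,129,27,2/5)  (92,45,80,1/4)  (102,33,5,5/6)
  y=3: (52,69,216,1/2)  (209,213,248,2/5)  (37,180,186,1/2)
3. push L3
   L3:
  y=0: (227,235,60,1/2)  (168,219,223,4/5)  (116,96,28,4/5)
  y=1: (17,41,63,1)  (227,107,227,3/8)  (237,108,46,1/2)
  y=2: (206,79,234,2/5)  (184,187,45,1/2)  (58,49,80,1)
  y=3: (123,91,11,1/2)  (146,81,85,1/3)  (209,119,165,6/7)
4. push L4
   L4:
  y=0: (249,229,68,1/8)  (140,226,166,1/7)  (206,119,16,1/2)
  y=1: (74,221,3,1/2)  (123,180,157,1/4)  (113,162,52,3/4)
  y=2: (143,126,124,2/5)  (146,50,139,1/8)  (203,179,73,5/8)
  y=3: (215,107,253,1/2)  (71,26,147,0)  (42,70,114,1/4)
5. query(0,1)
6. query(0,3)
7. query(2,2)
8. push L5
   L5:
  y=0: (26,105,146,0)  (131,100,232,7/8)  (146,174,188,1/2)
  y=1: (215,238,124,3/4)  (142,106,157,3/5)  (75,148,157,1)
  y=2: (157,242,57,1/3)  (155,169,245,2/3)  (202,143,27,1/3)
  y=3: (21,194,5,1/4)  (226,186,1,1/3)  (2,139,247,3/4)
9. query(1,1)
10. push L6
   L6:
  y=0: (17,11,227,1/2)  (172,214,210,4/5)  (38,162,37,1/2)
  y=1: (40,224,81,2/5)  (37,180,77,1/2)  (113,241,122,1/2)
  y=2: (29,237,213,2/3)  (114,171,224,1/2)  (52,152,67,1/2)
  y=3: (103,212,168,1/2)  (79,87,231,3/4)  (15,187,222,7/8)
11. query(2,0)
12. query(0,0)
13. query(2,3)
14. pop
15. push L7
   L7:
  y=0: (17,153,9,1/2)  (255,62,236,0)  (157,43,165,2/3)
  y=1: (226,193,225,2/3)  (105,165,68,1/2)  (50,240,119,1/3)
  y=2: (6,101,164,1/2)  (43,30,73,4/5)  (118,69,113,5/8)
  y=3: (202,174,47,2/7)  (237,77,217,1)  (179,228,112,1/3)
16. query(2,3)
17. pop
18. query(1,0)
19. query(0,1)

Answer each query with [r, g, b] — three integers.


at x=0,y=1 over L1,L2,L3,L4:
after L1 α=0: [0, 0, 0]
after L2 α=1/2: [163/2, 233/2, 26]
after L3 α=1: [17, 41, 63]
after L4 α=1/2: [91/2, 131, 33]
→ [46, 131, 33]

(0,3) stack=L1,L2,L3,L4; from [0,0,0]:
+L1 (α=3/5) → [87, 579/5, 249/5]
+L2 (α=1/2) → [139/2, 462/5, 1329/10]
+L3 (α=1/2) → [385/4, 917/10, 1439/20]
+L4 (α=1/2) → [1245/8, 1987/20, 6499/40]
rounded: [156, 99, 162]

(2,2) stack=L1,L2,L3,L4; from [0,0,0]:
after L1 α=1/2: [131/2, 31, 107/2]
after L2 α=5/6: [1151/12, 98/3, 157/12]
after L3 α=1: [58, 49, 80]
after L4 α=5/8: [1189/8, 521/4, 605/8]
rounded: [149, 130, 76]

query (1,1) [L1,L2,L3,L4,L5] — begin 0,0,0
after L1 α=1/7: [113/7, 100/7, 41/7]
after L2 α=5/7: [786/49, 6570/49, 1482/49]
after L3 α=3/8: [37299/392, 48579/392, 40779/392]
after L4 α=1/4: [160113/1568, 216297/1568, 183881/1568]
after L5 α=3/5: [494097/3920, 465609/3920, 110629/784]
→ [126, 119, 141]

query (2,0) [L1,L2,L3,L4,L5,L6] — begin 0,0,0
L1 α=2/5: [122/5, 66/5, 188/5]
L2 α=1/7: [1917/35, 193/5, 2148/35]
L3 α=4/5: [18157/175, 2113/25, 6068/175]
L4 α=1/2: [54207/350, 2544/25, 4434/175]
L5 α=1/2: [105307/700, 3447/25, 18667/175]
L6 α=1/2: [131907/1400, 7497/50, 12571/175]
rounded: [94, 150, 72]

(0,0) stack=L1,L2,L3,L4,L5,L6; from [0,0,0]:
L1 α=2/3: [460/3, 66, 36]
L2 α=1/6: [3029/18, 233/3, 259/6]
L3 α=1/2: [7115/36, 469/3, 619/12]
L4 α=1/8: [58769/288, 1985/12, 5149/96]
L5 α=0: [58769/288, 1985/12, 5149/96]
L6 α=1/2: [63665/576, 2117/24, 26941/192]
→ [111, 88, 140]

at x=2,y=3 over L1,L2,L3,L4,L5,L6:
+L1 (α=2/3) → [446/3, 138, 472/3]
+L2 (α=1/2) → [557/6, 159, 515/3]
+L3 (α=6/7) → [8081/42, 873/7, 3485/21]
+L4 (α=1/4) → [8669/56, 3109/28, 4283/28]
+L5 (α=3/4) → [9005/224, 14785/112, 25031/112]
+L6 (α=7/8) → [32525/1792, 161393/896, 199079/896]
rounded: [18, 180, 222]

(2,3) stack=L1,L2,L3,L4,L5,L7; from [0,0,0]:
after L1 α=2/3: [446/3, 138, 472/3]
after L2 α=1/2: [557/6, 159, 515/3]
after L3 α=6/7: [8081/42, 873/7, 3485/21]
after L4 α=1/4: [8669/56, 3109/28, 4283/28]
after L5 α=3/4: [9005/224, 14785/112, 25031/112]
after L7 α=1/3: [29053/336, 27553/168, 31303/168]
= [86, 164, 186]

at x=1,y=0 over L1,L2,L3,L4,L5:
+L1 (α=1) → [83, 194, 198]
+L2 (α=2/3) → [553/3, 284/3, 190]
+L3 (α=4/5) → [2569/15, 2912/15, 1082/5]
+L4 (α=1/7) → [834/5, 6954/35, 1046/5]
+L5 (α=7/8) → [5419/40, 15727/140, 4583/20]
rounded: [135, 112, 229]

query (0,1) [L1,L2,L3,L4,L5] — begin 0,0,0
L1 α=0: [0, 0, 0]
L2 α=1/2: [163/2, 233/2, 26]
L3 α=1: [17, 41, 63]
L4 α=1/2: [91/2, 131, 33]
L5 α=3/4: [1381/8, 845/4, 405/4]
= [173, 211, 101]


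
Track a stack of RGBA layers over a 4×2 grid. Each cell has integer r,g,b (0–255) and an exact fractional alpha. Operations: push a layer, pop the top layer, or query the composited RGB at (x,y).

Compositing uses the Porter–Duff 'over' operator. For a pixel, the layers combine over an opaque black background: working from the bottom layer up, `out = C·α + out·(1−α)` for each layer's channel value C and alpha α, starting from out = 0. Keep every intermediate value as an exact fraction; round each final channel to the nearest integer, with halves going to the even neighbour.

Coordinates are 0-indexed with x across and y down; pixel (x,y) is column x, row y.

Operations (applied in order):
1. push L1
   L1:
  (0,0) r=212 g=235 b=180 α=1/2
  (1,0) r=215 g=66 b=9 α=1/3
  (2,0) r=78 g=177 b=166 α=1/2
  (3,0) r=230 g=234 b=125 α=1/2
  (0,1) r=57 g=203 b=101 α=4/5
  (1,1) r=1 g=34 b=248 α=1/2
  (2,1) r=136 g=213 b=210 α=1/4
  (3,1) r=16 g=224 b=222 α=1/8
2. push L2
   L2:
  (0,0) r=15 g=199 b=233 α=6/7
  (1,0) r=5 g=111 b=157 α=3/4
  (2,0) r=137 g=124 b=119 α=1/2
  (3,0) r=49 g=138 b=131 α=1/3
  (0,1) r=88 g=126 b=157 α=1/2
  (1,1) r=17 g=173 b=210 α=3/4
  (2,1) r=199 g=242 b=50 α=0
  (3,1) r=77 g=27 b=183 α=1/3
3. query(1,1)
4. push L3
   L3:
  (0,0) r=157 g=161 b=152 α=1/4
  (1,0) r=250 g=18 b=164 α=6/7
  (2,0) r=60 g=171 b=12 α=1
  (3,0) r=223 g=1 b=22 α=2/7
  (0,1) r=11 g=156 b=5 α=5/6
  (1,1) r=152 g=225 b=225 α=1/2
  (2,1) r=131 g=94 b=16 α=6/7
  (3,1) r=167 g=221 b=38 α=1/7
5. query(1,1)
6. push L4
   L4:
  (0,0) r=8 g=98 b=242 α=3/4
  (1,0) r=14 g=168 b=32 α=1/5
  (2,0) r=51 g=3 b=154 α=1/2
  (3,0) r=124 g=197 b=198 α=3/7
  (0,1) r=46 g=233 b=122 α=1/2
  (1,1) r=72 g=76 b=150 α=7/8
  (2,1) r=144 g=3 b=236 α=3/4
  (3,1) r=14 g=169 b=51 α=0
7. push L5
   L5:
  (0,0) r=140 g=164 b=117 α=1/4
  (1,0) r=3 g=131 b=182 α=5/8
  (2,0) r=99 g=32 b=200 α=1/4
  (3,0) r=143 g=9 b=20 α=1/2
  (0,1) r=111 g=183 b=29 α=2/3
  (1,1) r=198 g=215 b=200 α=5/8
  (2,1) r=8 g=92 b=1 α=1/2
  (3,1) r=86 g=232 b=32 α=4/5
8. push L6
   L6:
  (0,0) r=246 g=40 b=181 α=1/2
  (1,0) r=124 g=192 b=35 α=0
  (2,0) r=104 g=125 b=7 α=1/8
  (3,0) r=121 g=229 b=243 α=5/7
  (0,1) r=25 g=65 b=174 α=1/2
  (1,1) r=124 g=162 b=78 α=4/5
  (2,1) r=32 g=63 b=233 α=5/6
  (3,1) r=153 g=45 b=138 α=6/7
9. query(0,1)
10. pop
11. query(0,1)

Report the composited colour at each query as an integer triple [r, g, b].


at x=1,y=1 over L1,L2:
+L1 (α=1/2) → [1/2, 17, 124]
+L2 (α=3/4) → [103/8, 134, 377/2]
→ [13, 134, 188]

query (1,1) [L1,L2,L3] — begin 0,0,0
+L1 (α=1/2) → [1/2, 17, 124]
+L2 (α=3/4) → [103/8, 134, 377/2]
+L3 (α=1/2) → [1319/16, 359/2, 827/4]
→ [82, 180, 207]

(0,1) stack=L1,L2,L3,L4,L5,L6; from [0,0,0]:
after L1 α=4/5: [228/5, 812/5, 404/5]
after L2 α=1/2: [334/5, 721/5, 1189/10]
after L3 α=5/6: [203/10, 4621/30, 1439/60]
after L4 α=1/2: [663/20, 11611/60, 8759/120]
after L5 α=2/3: [1701/20, 33571/180, 15719/360]
after L6 α=1/2: [2201/40, 45271/360, 78359/720]
= [55, 126, 109]

at x=0,y=1 over L1,L2,L3,L4,L5:
+L1 (α=4/5) → [228/5, 812/5, 404/5]
+L2 (α=1/2) → [334/5, 721/5, 1189/10]
+L3 (α=5/6) → [203/10, 4621/30, 1439/60]
+L4 (α=1/2) → [663/20, 11611/60, 8759/120]
+L5 (α=2/3) → [1701/20, 33571/180, 15719/360]
= [85, 187, 44]


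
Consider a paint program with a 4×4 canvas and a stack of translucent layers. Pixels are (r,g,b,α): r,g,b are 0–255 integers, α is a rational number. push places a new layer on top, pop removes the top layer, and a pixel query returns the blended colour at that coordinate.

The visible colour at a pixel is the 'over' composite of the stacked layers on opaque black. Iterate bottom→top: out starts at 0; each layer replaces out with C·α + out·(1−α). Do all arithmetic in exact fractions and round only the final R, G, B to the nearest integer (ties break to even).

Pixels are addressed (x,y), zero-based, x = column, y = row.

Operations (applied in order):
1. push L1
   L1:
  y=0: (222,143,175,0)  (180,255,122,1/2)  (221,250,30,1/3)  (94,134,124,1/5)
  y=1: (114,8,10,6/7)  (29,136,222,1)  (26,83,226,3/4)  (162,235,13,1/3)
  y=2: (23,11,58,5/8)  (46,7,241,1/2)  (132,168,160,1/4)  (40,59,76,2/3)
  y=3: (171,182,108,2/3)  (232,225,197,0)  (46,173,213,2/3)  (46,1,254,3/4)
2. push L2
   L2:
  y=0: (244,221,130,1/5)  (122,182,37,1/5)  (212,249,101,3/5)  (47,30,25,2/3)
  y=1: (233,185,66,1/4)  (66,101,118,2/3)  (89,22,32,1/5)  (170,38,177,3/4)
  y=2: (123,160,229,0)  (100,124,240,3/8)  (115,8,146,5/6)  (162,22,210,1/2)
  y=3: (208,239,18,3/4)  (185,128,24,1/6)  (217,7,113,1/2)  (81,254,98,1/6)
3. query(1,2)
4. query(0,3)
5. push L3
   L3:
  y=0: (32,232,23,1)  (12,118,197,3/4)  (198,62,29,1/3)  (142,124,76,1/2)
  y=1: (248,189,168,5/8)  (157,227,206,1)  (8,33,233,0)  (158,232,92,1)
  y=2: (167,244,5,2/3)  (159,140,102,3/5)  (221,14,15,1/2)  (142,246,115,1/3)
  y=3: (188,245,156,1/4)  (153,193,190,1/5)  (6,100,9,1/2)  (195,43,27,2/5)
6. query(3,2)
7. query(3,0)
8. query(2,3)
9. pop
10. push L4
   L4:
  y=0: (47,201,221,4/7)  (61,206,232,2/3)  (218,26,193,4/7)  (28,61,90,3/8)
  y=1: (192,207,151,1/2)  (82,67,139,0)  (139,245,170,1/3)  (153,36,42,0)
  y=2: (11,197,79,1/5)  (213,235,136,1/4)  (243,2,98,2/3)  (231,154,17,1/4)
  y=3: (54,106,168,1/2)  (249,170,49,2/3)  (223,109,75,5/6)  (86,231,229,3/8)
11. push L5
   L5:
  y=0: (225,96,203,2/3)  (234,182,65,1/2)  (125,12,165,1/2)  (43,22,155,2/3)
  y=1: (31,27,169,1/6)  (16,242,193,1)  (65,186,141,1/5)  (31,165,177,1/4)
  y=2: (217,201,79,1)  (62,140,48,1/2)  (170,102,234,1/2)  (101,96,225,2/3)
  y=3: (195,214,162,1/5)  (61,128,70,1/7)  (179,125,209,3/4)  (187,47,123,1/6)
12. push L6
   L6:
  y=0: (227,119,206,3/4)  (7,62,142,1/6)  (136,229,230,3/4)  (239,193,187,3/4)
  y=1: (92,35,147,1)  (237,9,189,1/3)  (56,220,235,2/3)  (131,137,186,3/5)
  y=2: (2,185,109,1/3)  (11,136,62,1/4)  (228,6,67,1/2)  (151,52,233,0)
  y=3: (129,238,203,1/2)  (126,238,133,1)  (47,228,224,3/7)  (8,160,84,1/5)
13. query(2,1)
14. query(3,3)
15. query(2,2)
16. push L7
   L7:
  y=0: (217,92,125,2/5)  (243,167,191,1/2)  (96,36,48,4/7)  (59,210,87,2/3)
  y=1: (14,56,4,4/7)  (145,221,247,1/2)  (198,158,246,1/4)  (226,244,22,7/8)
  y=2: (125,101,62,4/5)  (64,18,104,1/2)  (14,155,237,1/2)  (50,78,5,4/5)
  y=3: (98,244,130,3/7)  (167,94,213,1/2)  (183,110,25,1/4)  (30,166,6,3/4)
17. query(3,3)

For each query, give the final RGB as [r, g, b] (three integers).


query (1,2) [L1,L2] — begin 0,0,0
after L1 α=1/2: [23, 7/2, 241/2]
after L2 α=3/8: [415/8, 779/16, 2645/16]
rounded: [52, 49, 165]

at x=0,y=3 over L1,L2:
+L1 (α=2/3) → [114, 364/3, 72]
+L2 (α=3/4) → [369/2, 2515/12, 63/2]
= [184, 210, 32]

(3,2) stack=L1,L2,L3; from [0,0,0]:
+L1 (α=2/3) → [80/3, 118/3, 152/3]
+L2 (α=1/2) → [283/3, 92/3, 391/3]
+L3 (α=1/3) → [992/9, 922/9, 1127/9]
rounded: [110, 102, 125]

at x=3,y=0 over L1,L2,L3:
L1 α=1/5: [94/5, 134/5, 124/5]
L2 α=2/3: [188/5, 434/15, 374/15]
L3 α=1/2: [449/5, 1147/15, 757/15]
→ [90, 76, 50]

(2,3) stack=L1,L2,L3; from [0,0,0]:
L1 α=2/3: [92/3, 346/3, 142]
L2 α=1/2: [743/6, 367/6, 255/2]
L3 α=1/2: [779/12, 967/12, 273/4]
→ [65, 81, 68]

at x=2,y=1 over L1,L2,L4,L5,L6:
after L1 α=3/4: [39/2, 249/4, 339/2]
after L2 α=1/5: [167/5, 271/5, 142]
after L4 α=1/3: [343/5, 589/5, 454/3]
after L5 α=1/5: [1697/25, 3286/25, 2239/15]
after L6 α=2/3: [1499/25, 4762/25, 9289/45]
→ [60, 190, 206]

(3,3) stack=L1,L2,L4,L5,L6; from [0,0,0]:
after L1 α=3/4: [69/2, 3/4, 381/2]
after L2 α=1/6: [169/4, 1031/24, 2101/12]
after L4 α=3/8: [1877/32, 21787/192, 18749/96]
after L5 α=1/6: [5123/64, 117959/1152, 105553/576]
after L6 α=1/5: [5251/80, 164039/1440, 117649/720]
→ [66, 114, 163]

query (2,2) [L1,L2,L4,L5,L6] — begin 0,0,0
+L1 (α=1/4) → [33, 42, 40]
+L2 (α=5/6) → [304/3, 41/3, 385/3]
+L4 (α=2/3) → [1762/9, 53/9, 973/9]
+L5 (α=1/2) → [1646/9, 971/18, 3079/18]
+L6 (α=1/2) → [1849/9, 1079/36, 4285/36]
→ [205, 30, 119]

at x=3,y=3 over L1,L2,L4,L5,L6,L7:
+L1 (α=3/4) → [69/2, 3/4, 381/2]
+L2 (α=1/6) → [169/4, 1031/24, 2101/12]
+L4 (α=3/8) → [1877/32, 21787/192, 18749/96]
+L5 (α=1/6) → [5123/64, 117959/1152, 105553/576]
+L6 (α=1/5) → [5251/80, 164039/1440, 117649/720]
+L7 (α=3/4) → [12451/320, 881159/5760, 130609/2880]
= [39, 153, 45]


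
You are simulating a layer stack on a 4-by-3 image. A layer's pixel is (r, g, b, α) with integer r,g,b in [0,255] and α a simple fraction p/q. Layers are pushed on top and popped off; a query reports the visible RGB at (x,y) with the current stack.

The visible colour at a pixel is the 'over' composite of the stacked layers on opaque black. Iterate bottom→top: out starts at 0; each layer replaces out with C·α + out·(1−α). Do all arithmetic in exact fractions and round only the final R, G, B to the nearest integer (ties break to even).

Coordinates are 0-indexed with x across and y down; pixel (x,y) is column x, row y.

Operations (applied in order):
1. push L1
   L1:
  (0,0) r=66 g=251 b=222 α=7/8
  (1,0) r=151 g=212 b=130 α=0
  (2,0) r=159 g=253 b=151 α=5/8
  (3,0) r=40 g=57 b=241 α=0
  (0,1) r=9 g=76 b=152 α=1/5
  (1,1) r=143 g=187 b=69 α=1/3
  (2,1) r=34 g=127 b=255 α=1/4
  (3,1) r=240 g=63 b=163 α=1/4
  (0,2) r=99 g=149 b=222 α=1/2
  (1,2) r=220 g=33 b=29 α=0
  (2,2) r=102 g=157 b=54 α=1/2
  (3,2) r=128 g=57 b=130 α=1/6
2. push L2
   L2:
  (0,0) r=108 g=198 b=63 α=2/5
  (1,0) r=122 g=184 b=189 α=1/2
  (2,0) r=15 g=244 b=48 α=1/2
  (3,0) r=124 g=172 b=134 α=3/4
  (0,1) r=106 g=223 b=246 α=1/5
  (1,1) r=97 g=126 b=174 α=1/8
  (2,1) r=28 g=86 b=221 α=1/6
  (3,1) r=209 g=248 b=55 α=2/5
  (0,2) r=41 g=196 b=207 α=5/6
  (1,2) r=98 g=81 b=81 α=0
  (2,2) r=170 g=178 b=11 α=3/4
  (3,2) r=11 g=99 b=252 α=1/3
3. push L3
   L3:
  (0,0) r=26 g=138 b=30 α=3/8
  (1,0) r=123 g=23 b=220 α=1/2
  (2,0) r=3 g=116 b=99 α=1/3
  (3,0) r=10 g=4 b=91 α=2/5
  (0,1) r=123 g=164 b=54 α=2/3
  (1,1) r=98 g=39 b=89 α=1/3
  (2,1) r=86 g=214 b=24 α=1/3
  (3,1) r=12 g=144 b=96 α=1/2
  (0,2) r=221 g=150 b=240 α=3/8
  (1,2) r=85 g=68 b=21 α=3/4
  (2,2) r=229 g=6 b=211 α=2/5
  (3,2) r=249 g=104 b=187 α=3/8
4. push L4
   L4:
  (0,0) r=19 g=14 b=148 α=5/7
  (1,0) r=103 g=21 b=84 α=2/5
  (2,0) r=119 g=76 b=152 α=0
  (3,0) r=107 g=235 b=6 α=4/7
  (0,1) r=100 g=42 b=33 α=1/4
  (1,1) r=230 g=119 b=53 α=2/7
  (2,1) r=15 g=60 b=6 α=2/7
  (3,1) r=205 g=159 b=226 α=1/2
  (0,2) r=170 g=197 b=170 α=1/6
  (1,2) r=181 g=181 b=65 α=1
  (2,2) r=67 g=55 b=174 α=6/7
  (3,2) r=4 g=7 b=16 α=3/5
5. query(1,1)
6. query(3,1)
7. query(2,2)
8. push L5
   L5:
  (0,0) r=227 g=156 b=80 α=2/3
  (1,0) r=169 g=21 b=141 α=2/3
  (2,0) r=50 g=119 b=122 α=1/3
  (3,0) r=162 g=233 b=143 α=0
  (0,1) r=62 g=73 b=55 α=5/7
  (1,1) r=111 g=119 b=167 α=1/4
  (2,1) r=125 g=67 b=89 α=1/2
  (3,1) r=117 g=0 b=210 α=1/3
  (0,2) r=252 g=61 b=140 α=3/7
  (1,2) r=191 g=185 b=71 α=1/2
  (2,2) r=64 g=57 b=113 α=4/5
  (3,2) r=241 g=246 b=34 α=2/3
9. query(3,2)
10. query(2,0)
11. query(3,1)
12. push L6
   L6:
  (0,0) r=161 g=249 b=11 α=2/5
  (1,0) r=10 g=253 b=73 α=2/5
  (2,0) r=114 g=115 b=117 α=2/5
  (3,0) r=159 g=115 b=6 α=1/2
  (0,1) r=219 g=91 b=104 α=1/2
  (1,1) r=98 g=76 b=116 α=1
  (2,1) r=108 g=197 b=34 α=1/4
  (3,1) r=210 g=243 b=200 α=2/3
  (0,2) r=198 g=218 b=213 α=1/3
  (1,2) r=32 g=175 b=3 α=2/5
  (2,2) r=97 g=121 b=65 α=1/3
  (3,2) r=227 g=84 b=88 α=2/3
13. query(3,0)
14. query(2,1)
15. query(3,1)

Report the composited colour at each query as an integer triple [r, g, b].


(1,1) stack=L1,L2,L3,L4; from [0,0,0]:
L1 α=1/3: [143/3, 187/3, 23]
L2 α=1/8: [323/6, 1687/24, 335/8]
L3 α=1/3: [617/9, 2155/36, 691/12]
L4 α=2/7: [7225/63, 19343/252, 4727/84]
rounded: [115, 77, 56]

(3,1) stack=L1,L2,L3,L4; from [0,0,0]:
after L1 α=1/4: [60, 63/4, 163/4]
after L2 α=2/5: [598/5, 2173/20, 929/20]
after L3 α=1/2: [329/5, 5053/40, 2849/40]
after L4 α=1/2: [677/5, 11413/80, 11889/80]
rounded: [135, 143, 149]

query (2,2) [L1,L2,L3,L4] — begin 0,0,0
after L1 α=1/2: [51, 157/2, 27]
after L2 α=3/4: [561/4, 1225/8, 15]
after L3 α=2/5: [703/4, 3771/40, 467/5]
after L4 α=6/7: [2311/28, 16971/280, 5687/35]
rounded: [83, 61, 162]

at x=3,y=2 over L1,L2,L3,L4,L5:
after L1 α=1/6: [64/3, 19/2, 65/3]
after L2 α=1/3: [161/9, 118/3, 886/9]
after L3 α=3/8: [941/9, 763/12, 9479/72]
after L4 α=3/5: [398/9, 889/30, 11207/180]
after L5 α=2/3: [4736/27, 15649/90, 23447/540]
→ [175, 174, 43]

at x=2,y=0 over L1,L2,L3,L4,L5:
+L1 (α=5/8) → [795/8, 1265/8, 755/8]
+L2 (α=1/2) → [915/16, 3217/16, 1139/16]
+L3 (α=1/3) → [313/8, 4145/24, 1931/24]
+L4 (α=0) → [313/8, 4145/24, 1931/24]
+L5 (α=1/3) → [171/4, 5573/36, 3395/36]
= [43, 155, 94]

at x=3,y=1 over L1,L2,L3,L4,L5:
after L1 α=1/4: [60, 63/4, 163/4]
after L2 α=2/5: [598/5, 2173/20, 929/20]
after L3 α=1/2: [329/5, 5053/40, 2849/40]
after L4 α=1/2: [677/5, 11413/80, 11889/80]
after L5 α=1/3: [1939/15, 11413/120, 6763/40]
→ [129, 95, 169]

query (3,0) [L1,L2,L3,L4,L5,L6] — begin 0,0,0
after L1 α=0: [0, 0, 0]
after L2 α=3/4: [93, 129, 201/2]
after L3 α=2/5: [299/5, 79, 967/10]
after L4 α=4/7: [3037/35, 1177/7, 3141/70]
after L5 α=0: [3037/35, 1177/7, 3141/70]
after L6 α=1/2: [4301/35, 991/7, 3561/140]
= [123, 142, 25]

(2,1) stack=L1,L2,L3,L4,L5,L6; from [0,0,0]:
L1 α=1/4: [17/2, 127/4, 255/4]
L2 α=1/6: [47/4, 979/24, 2159/24]
L3 α=1/3: [73/2, 3547/36, 2447/36]
L4 α=2/7: [425/14, 22055/252, 12667/252]
L5 α=1/2: [2175/28, 38939/504, 35095/504]
L6 α=1/4: [9549/112, 72035/672, 40807/672]
→ [85, 107, 61]

query (3,1) [L1,L2,L3,L4,L5,L6] — begin 0,0,0
after L1 α=1/4: [60, 63/4, 163/4]
after L2 α=2/5: [598/5, 2173/20, 929/20]
after L3 α=1/2: [329/5, 5053/40, 2849/40]
after L4 α=1/2: [677/5, 11413/80, 11889/80]
after L5 α=1/3: [1939/15, 11413/120, 6763/40]
after L6 α=2/3: [8239/45, 69733/360, 22763/120]
rounded: [183, 194, 190]


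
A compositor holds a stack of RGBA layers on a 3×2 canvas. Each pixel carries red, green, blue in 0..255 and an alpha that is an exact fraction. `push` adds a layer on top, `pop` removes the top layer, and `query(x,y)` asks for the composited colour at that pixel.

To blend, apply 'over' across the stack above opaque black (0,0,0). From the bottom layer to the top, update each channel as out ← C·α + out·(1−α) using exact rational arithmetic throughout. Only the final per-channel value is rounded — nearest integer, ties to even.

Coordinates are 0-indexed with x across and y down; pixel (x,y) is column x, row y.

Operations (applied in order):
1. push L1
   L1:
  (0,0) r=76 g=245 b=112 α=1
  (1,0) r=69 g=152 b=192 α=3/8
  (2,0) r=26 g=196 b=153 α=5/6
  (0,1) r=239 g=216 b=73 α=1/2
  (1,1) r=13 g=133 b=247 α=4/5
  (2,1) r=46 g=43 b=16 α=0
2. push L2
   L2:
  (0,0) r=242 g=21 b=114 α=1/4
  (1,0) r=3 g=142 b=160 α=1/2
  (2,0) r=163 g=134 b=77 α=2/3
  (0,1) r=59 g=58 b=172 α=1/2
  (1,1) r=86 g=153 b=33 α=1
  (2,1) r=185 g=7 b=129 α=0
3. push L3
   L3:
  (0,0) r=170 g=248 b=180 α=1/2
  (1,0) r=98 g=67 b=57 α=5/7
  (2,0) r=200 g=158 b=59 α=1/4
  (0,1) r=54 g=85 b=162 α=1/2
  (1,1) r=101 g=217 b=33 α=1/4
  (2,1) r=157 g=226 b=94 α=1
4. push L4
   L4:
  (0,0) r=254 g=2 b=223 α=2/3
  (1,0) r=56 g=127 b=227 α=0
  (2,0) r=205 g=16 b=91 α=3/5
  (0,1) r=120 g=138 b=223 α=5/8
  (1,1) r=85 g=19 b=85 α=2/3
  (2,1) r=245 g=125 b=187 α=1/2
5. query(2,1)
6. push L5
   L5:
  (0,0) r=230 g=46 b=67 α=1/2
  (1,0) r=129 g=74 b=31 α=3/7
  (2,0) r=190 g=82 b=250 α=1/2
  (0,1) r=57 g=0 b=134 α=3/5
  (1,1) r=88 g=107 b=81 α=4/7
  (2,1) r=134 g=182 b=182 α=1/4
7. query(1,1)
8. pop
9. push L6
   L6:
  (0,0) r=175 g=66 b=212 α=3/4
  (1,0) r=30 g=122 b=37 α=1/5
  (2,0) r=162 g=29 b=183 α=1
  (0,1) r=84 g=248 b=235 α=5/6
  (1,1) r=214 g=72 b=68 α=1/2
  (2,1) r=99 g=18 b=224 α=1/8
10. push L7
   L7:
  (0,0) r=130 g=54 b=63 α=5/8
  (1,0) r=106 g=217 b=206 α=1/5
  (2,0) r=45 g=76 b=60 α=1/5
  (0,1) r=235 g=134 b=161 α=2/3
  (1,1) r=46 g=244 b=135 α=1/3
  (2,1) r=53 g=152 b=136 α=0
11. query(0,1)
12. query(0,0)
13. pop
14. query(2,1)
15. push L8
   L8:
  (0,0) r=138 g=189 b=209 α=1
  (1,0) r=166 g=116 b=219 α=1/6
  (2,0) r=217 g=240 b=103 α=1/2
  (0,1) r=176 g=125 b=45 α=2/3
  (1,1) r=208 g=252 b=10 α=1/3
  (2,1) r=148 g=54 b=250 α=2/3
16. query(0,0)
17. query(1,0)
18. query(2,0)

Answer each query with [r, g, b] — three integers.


query (2,1) [L1,L2,L3,L4] — begin 0,0,0
L1 α=0: [0, 0, 0]
L2 α=0: [0, 0, 0]
L3 α=1: [157, 226, 94]
L4 α=1/2: [201, 351/2, 281/2]
rounded: [201, 176, 140]

query (1,1) [L1,L2,L3,L4,L5] — begin 0,0,0
+L1 (α=4/5) → [52/5, 532/5, 988/5]
+L2 (α=1) → [86, 153, 33]
+L3 (α=1/4) → [359/4, 169, 33]
+L4 (α=2/3) → [1039/12, 69, 203/3]
+L5 (α=4/7) → [2447/28, 635/7, 527/7]
= [87, 91, 75]

query (0,1) [L1,L2,L3,L4,L6,L7] — begin 0,0,0
after L1 α=1/2: [239/2, 108, 73/2]
after L2 α=1/2: [357/4, 83, 417/4]
after L3 α=1/2: [573/8, 84, 1065/8]
after L4 α=5/8: [6519/64, 471/4, 12115/64]
after L6 α=5/6: [11133/128, 5431/24, 29105/128]
after L7 α=2/3: [71293/384, 11863/72, 70321/384]
= [186, 165, 183]

at x=0,y=0 over L1,L2,L3,L4,L6,L7:
after L1 α=1: [76, 245, 112]
after L2 α=1/4: [235/2, 189, 225/2]
after L3 α=1/2: [575/4, 437/2, 585/4]
after L4 α=2/3: [869/4, 445/6, 2369/12]
after L6 α=3/4: [2969/16, 1633/24, 10001/48]
after L7 α=5/8: [19307/128, 3793/64, 15041/128]
→ [151, 59, 118]

query (2,1) [L1,L2,L3,L4,L6] — begin 0,0,0
L1 α=0: [0, 0, 0]
L2 α=0: [0, 0, 0]
L3 α=1: [157, 226, 94]
L4 α=1/2: [201, 351/2, 281/2]
L6 α=1/8: [753/4, 2493/16, 2415/16]
rounded: [188, 156, 151]

(0,0) stack=L1,L2,L3,L4,L6,L8; from [0,0,0]:
+L1 (α=1) → [76, 245, 112]
+L2 (α=1/4) → [235/2, 189, 225/2]
+L3 (α=1/2) → [575/4, 437/2, 585/4]
+L4 (α=2/3) → [869/4, 445/6, 2369/12]
+L6 (α=3/4) → [2969/16, 1633/24, 10001/48]
+L8 (α=1) → [138, 189, 209]
rounded: [138, 189, 209]

(1,0) stack=L1,L2,L3,L4,L6,L8; from [0,0,0]:
L1 α=3/8: [207/8, 57, 72]
L2 α=1/2: [231/16, 199/2, 116]
L3 α=5/7: [593/8, 534/7, 517/7]
L4 α=0: [593/8, 534/7, 517/7]
L6 α=1/5: [653/10, 598/7, 2327/35]
L8 α=1/6: [985/12, 1901/21, 1930/21]
rounded: [82, 91, 92]

(2,0) stack=L1,L2,L3,L4,L6,L8; from [0,0,0]:
after L1 α=5/6: [65/3, 490/3, 255/2]
after L2 α=2/3: [1043/9, 1294/9, 563/6]
after L3 α=1/4: [1643/12, 442/3, 681/8]
after L4 α=3/5: [5333/30, 1028/15, 1773/20]
after L6 α=1: [162, 29, 183]
after L8 α=1/2: [379/2, 269/2, 143]
→ [190, 134, 143]


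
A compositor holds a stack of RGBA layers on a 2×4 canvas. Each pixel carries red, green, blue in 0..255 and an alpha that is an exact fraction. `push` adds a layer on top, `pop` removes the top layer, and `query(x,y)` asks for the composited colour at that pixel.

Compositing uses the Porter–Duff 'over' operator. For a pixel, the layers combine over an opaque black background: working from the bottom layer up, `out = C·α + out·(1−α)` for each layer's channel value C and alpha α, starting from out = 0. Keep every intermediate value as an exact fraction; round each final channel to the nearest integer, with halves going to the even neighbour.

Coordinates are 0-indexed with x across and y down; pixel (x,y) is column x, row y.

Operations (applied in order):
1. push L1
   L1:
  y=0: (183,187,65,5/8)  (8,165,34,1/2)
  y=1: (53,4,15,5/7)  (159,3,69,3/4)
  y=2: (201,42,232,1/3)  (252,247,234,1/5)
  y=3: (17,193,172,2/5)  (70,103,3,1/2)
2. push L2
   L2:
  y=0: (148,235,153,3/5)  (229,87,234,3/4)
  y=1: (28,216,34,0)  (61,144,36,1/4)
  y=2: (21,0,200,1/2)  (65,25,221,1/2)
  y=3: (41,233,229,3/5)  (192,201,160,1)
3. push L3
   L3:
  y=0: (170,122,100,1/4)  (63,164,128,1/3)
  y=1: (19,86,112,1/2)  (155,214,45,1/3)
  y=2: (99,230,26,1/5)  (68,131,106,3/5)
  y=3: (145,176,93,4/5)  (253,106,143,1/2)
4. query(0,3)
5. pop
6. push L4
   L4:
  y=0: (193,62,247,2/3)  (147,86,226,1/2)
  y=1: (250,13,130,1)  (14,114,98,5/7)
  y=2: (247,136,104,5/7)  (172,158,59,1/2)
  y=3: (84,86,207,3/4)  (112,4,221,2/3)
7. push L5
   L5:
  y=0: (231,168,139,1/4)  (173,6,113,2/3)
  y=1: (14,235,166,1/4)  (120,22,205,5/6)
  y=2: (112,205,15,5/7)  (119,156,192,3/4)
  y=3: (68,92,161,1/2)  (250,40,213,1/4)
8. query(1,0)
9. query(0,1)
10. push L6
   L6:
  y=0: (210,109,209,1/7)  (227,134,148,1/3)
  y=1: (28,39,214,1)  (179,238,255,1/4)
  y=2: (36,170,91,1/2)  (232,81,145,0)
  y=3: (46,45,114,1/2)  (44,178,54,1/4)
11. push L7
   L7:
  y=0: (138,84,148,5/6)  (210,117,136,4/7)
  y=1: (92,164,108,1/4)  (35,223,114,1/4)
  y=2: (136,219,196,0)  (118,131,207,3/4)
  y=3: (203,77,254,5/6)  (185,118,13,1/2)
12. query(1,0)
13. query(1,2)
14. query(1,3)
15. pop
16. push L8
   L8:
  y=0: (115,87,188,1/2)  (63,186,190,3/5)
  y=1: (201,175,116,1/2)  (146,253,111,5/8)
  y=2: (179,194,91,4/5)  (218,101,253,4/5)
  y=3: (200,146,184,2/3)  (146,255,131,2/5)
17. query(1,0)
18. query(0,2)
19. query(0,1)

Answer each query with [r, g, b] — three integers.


at x=0,y=3 over L1,L2,L3:
L1 α=2/5: [34/5, 386/5, 344/5]
L2 α=3/5: [683/25, 4267/25, 4123/25]
L3 α=4/5: [15183/125, 21867/125, 13423/125]
= [121, 175, 107]

(1,0) stack=L1,L2,L4,L5; from [0,0,0]:
after L1 α=1/2: [4, 165/2, 17]
after L2 α=3/4: [691/4, 687/8, 719/4]
after L4 α=1/2: [1279/8, 1375/16, 1623/8]
after L5 α=2/3: [1349/8, 1567/48, 3431/24]
= [169, 33, 143]

(0,1) stack=L1,L2,L4,L5; from [0,0,0]:
+L1 (α=5/7) → [265/7, 20/7, 75/7]
+L2 (α=0) → [265/7, 20/7, 75/7]
+L4 (α=1) → [250, 13, 130]
+L5 (α=1/4) → [191, 137/2, 139]
→ [191, 68, 139]

(1,0) stack=L1,L2,L4,L5,L6,L7; from [0,0,0]:
+L1 (α=1/2) → [4, 165/2, 17]
+L2 (α=3/4) → [691/4, 687/8, 719/4]
+L4 (α=1/2) → [1279/8, 1375/16, 1623/8]
+L5 (α=2/3) → [1349/8, 1567/48, 3431/24]
+L6 (α=1/3) → [2257/12, 4783/72, 5207/36]
+L7 (α=4/7) → [5617/28, 16015/168, 11735/84]
rounded: [201, 95, 140]

(1,2) stack=L1,L2,L4,L5,L6,L7; from [0,0,0]:
L1 α=1/5: [252/5, 247/5, 234/5]
L2 α=1/2: [577/10, 186/5, 1339/10]
L4 α=1/2: [2297/20, 488/5, 1929/20]
L5 α=3/4: [9437/80, 707/5, 13449/80]
L6 α=0: [9437/80, 707/5, 13449/80]
L7 α=3/4: [37757/320, 668/5, 63129/320]
→ [118, 134, 197]

at x=1,y=3 over L1,L2,L4,L5,L6,L7:
L1 α=1/2: [35, 103/2, 3/2]
L2 α=1: [192, 201, 160]
L4 α=2/3: [416/3, 209/3, 602/3]
L5 α=1/4: [333/2, 249/4, 815/4]
L6 α=1/4: [1087/8, 1459/16, 2661/16]
L7 α=1/2: [2567/16, 3347/32, 2869/32]
= [160, 105, 90]

at x=1,y=0 over L1,L2,L4,L5,L6,L8:
after L1 α=1/2: [4, 165/2, 17]
after L2 α=3/4: [691/4, 687/8, 719/4]
after L4 α=1/2: [1279/8, 1375/16, 1623/8]
after L5 α=2/3: [1349/8, 1567/48, 3431/24]
after L6 α=1/3: [2257/12, 4783/72, 5207/36]
after L8 α=3/5: [3391/30, 24871/180, 15467/90]
= [113, 138, 172]

at x=0,y=2 over L1,L2,L4,L5,L6,L8:
+L1 (α=1/3) → [67, 14, 232/3]
+L2 (α=1/2) → [44, 7, 416/3]
+L4 (α=5/7) → [189, 694/7, 2392/21]
+L5 (α=5/7) → [134, 8563/49, 6359/147]
+L6 (α=1/2) → [85, 16893/98, 9868/147]
+L8 (α=4/5) → [801/5, 92941/490, 63376/735]
→ [160, 190, 86]

at x=0,y=1 over L1,L2,L4,L5,L6,L8:
after L1 α=5/7: [265/7, 20/7, 75/7]
after L2 α=0: [265/7, 20/7, 75/7]
after L4 α=1: [250, 13, 130]
after L5 α=1/4: [191, 137/2, 139]
after L6 α=1: [28, 39, 214]
after L8 α=1/2: [229/2, 107, 165]
→ [114, 107, 165]


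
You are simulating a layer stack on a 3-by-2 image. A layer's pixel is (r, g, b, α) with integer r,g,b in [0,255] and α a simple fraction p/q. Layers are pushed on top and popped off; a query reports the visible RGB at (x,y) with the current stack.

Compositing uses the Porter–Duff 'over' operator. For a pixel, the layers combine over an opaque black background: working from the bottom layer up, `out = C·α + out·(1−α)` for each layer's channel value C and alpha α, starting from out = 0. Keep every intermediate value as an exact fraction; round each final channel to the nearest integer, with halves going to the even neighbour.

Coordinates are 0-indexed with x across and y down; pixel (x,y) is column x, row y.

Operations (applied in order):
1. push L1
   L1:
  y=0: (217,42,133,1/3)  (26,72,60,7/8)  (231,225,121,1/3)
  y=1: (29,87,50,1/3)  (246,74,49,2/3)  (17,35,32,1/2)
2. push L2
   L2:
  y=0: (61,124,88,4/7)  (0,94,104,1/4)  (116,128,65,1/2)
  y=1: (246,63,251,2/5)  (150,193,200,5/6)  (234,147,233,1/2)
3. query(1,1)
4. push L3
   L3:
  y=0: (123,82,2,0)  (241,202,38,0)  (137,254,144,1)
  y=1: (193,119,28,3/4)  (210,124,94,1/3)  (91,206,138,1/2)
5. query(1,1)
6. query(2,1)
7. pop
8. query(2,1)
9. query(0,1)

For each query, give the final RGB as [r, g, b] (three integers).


at x=1,y=1 over L1,L2:
+L1 (α=2/3) → [164, 148/3, 98/3]
+L2 (α=5/6) → [457/3, 3043/18, 1549/9]
rounded: [152, 169, 172]

(1,1) stack=L1,L2,L3; from [0,0,0]:
L1 α=2/3: [164, 148/3, 98/3]
L2 α=5/6: [457/3, 3043/18, 1549/9]
L3 α=1/3: [1544/9, 4159/27, 3944/27]
rounded: [172, 154, 146]

(2,1) stack=L1,L2,L3; from [0,0,0]:
after L1 α=1/2: [17/2, 35/2, 16]
after L2 α=1/2: [485/4, 329/4, 249/2]
after L3 α=1/2: [849/8, 1153/8, 525/4]
→ [106, 144, 131]

query (2,1) [L1,L2] — begin 0,0,0
L1 α=1/2: [17/2, 35/2, 16]
L2 α=1/2: [485/4, 329/4, 249/2]
= [121, 82, 124]

query (0,1) [L1,L2] — begin 0,0,0
after L1 α=1/3: [29/3, 29, 50/3]
after L2 α=2/5: [521/5, 213/5, 552/5]
rounded: [104, 43, 110]


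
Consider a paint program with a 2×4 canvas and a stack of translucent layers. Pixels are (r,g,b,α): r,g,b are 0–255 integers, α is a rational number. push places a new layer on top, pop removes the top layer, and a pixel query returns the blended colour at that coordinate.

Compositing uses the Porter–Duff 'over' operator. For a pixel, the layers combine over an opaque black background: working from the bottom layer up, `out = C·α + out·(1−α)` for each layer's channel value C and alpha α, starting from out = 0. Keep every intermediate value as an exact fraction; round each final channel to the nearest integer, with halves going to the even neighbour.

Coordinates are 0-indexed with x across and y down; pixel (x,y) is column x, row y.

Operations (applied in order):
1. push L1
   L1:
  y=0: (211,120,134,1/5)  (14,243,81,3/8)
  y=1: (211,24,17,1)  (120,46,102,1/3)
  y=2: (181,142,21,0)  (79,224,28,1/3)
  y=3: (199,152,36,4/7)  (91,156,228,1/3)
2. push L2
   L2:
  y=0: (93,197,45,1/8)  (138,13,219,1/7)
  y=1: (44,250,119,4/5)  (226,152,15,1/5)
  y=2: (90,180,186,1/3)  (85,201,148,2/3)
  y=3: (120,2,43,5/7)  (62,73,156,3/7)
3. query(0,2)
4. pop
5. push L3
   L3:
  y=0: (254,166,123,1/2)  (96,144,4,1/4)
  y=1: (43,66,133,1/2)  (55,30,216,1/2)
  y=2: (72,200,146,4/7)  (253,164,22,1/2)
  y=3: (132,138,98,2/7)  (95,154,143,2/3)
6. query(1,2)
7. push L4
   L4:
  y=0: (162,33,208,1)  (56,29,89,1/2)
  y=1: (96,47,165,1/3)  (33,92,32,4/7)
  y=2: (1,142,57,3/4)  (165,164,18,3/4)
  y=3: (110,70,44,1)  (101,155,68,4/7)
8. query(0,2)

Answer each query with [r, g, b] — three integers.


at x=0,y=2 over L1,L2:
after L1 α=0: [0, 0, 0]
after L2 α=1/3: [30, 60, 62]
→ [30, 60, 62]

at x=1,y=2 over L1,L3:
+L1 (α=1/3) → [79/3, 224/3, 28/3]
+L3 (α=1/2) → [419/3, 358/3, 47/3]
→ [140, 119, 16]

at x=0,y=2 over L1,L3,L4:
after L1 α=0: [0, 0, 0]
after L3 α=4/7: [288/7, 800/7, 584/7]
after L4 α=3/4: [309/28, 1891/14, 1781/28]
= [11, 135, 64]


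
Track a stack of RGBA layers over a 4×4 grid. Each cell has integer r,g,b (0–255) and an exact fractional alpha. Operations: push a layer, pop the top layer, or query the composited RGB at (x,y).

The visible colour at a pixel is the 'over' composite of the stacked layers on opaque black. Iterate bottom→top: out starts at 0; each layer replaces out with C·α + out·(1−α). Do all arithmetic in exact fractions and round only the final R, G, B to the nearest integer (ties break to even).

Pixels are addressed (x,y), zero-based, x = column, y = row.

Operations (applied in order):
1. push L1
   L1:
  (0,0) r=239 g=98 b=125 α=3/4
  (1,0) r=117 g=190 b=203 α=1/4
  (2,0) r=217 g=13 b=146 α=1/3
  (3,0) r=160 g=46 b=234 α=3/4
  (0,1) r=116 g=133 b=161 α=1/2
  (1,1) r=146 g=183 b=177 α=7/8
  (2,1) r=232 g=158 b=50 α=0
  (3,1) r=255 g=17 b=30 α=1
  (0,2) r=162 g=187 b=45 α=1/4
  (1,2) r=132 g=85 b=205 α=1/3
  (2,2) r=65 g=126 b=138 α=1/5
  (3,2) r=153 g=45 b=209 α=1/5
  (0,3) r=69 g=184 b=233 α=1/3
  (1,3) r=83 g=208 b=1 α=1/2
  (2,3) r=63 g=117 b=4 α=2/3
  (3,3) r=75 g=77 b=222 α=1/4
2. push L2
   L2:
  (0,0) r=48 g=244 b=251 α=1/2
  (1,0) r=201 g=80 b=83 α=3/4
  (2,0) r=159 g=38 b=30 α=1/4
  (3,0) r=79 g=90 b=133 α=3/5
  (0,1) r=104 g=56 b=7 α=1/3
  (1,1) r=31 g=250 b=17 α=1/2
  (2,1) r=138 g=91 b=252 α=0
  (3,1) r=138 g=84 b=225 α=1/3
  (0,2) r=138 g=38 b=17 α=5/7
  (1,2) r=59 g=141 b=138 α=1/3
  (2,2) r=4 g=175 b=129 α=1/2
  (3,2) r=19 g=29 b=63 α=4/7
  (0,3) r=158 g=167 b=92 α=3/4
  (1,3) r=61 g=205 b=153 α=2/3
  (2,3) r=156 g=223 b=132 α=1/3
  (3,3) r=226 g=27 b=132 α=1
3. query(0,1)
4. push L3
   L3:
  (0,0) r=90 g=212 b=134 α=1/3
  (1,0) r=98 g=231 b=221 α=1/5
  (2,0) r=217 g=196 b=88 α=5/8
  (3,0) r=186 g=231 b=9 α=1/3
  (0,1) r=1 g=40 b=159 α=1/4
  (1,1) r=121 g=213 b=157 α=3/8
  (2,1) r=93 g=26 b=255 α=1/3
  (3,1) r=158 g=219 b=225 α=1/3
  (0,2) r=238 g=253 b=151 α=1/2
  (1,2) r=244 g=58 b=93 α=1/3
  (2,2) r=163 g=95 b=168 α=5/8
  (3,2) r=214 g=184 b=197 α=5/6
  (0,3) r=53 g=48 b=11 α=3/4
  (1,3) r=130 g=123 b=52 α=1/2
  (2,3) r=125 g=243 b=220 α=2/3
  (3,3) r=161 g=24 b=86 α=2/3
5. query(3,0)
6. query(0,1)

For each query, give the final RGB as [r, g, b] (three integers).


at x=0,y=1 over L1,L2:
+L1 (α=1/2) → [58, 133/2, 161/2]
+L2 (α=1/3) → [220/3, 63, 56]
= [73, 63, 56]

query (3,0) [L1,L2,L3] — begin 0,0,0
+L1 (α=3/4) → [120, 69/2, 351/2]
+L2 (α=3/5) → [477/5, 339/5, 150]
+L3 (α=1/3) → [628/5, 611/5, 103]
→ [126, 122, 103]

at x=0,y=1 over L1,L2,L3:
+L1 (α=1/2) → [58, 133/2, 161/2]
+L2 (α=1/3) → [220/3, 63, 56]
+L3 (α=1/4) → [221/4, 229/4, 327/4]
rounded: [55, 57, 82]
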